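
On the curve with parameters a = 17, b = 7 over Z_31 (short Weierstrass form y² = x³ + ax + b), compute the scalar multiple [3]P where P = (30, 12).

Repeated addition: build up to 3P.
2P: tangent at (30, 12): λ = (3·30² + 17)/(2·12) ≡ 20/24. 24⁻¹ ≡ 22 (mod 31) since 24·22 = 528 ≡ 1, so λ ≡ 20·22 ≡ 6.
  x = λ² - 30 - 30 = 36 - 60 ≡ 7; y = λ·(30 - 7) - 12 ≡ 2. → (7, 2)
3P: (7, 2) + (30, 12). λ = (12 - 2)/(30 - 7) ≡ 10/23 mod 31. 23⁻¹ ≡ 27 (mod 31), so λ ≡ 22.
  x = λ² - 7 - 30 = 484 - 37 ≡ 13; y = λ·(7 - 13) - 2 ≡ 21. → (13, 21)

(13, 21)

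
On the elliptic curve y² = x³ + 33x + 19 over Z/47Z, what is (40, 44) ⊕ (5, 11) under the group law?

(36, 39)

(40, 44) + (5, 11). λ = (11 - 44)/(5 - 40) ≡ 14/12 mod 47. 12⁻¹ ≡ 4 (mod 47), so λ ≡ 9.
  x = λ² - 40 - 5 = 81 - 45 ≡ 36; y = λ·(40 - 36) - 44 ≡ 39. → (36, 39)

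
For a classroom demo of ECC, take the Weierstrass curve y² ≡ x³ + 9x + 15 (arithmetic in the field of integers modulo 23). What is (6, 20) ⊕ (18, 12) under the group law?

(6, 20) + (18, 12). λ = (12 - 20)/(18 - 6) ≡ 15/12 mod 23. 12⁻¹ ≡ 2 (mod 23), so λ ≡ 7.
  x = λ² - 6 - 18 = 49 - 24 ≡ 2; y = λ·(6 - 2) - 20 ≡ 8. → (2, 8)

(2, 8)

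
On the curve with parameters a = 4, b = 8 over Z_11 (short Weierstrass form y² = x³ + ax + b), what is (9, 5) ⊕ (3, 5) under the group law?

(9, 5) + (3, 5). λ = (5 - 5)/(3 - 9) ≡ 0/5 mod 11. 5⁻¹ ≡ 9 (mod 11), so λ ≡ 0.
  x = λ² - 9 - 3 = 0 - 12 ≡ 10; y = λ·(9 - 10) - 5 ≡ 6. → (10, 6)

(10, 6)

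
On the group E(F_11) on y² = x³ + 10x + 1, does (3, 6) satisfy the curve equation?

y² = 6² ≡ 3; x³ + 10x + 1 = 58 ≡ 3 (mod 11). 3 = 3.

yes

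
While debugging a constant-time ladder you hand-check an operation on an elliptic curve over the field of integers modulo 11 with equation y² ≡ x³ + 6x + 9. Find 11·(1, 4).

(1, 4)

Write G = (1, 4).
Repeated addition: build up to 11G.
2G: tangent at (1, 4): λ = (3·1² + 6)/(2·4) ≡ 9/8. 8⁻¹ ≡ 7 (mod 11), so λ ≡ 9·7 ≡ 8.
  x = λ² - 1 - 1 = 64 - 2 ≡ 7; y = λ·(1 - 7) - 4 ≡ 3. → (7, 3)
3G: (7, 3) + (1, 4). λ = (4 - 3)/(1 - 7) ≡ 1/5 mod 11. 5⁻¹ ≡ 9 (mod 11), so λ ≡ 9.
  x = λ² - 7 - 1 = 81 - 8 ≡ 7; y = λ·(7 - 7) - 3 ≡ 8. → (7, 8)
4G: (7, 8) + (1, 4). λ = (4 - 8)/(1 - 7) ≡ 7/5 mod 11. 5⁻¹ ≡ 9 (mod 11) since 5·9 = 45 ≡ 1, so λ ≡ 8.
  x = λ² - 7 - 1 = 64 - 8 ≡ 1; y = λ·(7 - 1) - 8 ≡ 7. → (1, 7)
5G: (1, 7) + (1, 4): same x and y₁ ≡ -y₂, so the sum is 𝒪.
6G: 𝒪 + (1, 4) = (1, 4) (identity).
7G: tangent at (1, 4): λ = (3·1² + 6)/(2·4) ≡ 9/8. 8⁻¹ ≡ 7 (mod 11), so λ ≡ 9·7 ≡ 8.
  x = λ² - 1 - 1 = 64 - 2 ≡ 7; y = λ·(1 - 7) - 4 ≡ 3. → (7, 3)
8G: (7, 3) + (1, 4). λ = (4 - 3)/(1 - 7) ≡ 1/5 mod 11. 5⁻¹ ≡ 9 (mod 11), so λ ≡ 9.
  x = λ² - 7 - 1 = 81 - 8 ≡ 7; y = λ·(7 - 7) - 3 ≡ 8. → (7, 8)
9G: (7, 8) + (1, 4). λ = (4 - 8)/(1 - 7) ≡ 7/5 mod 11. 5⁻¹ ≡ 9 (mod 11), so λ ≡ 8.
  x = λ² - 7 - 1 = 64 - 8 ≡ 1; y = λ·(7 - 1) - 8 ≡ 7. → (1, 7)
10G: (1, 7) + (1, 4): same x and y₁ ≡ -y₂, so the sum is 𝒪.
11G: 𝒪 + (1, 4) = (1, 4) (identity).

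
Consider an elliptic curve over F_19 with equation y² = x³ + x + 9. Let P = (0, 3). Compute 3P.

(7, 6)

Repeated addition: build up to 3P.
2P: tangent at (0, 3): λ = (3·0² + 1)/(2·3) ≡ 1/6. 6⁻¹ ≡ 16 (mod 19), so λ ≡ 1·16 ≡ 16.
  x = λ² - 0 - 0 = 256 - 0 ≡ 9; y = λ·(0 - 9) - 3 ≡ 5. → (9, 5)
3P: (9, 5) + (0, 3). λ = (3 - 5)/(0 - 9) ≡ 17/10 mod 19. 10⁻¹ ≡ 2 (mod 19), so λ ≡ 15.
  x = λ² - 9 - 0 = 225 - 9 ≡ 7; y = λ·(9 - 7) - 5 ≡ 6. → (7, 6)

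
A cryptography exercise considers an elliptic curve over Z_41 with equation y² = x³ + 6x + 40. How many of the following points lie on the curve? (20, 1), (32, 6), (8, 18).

(20, 1): 1² ≡ 1, rhs ≡ 1 → on.
(32, 6): 6² ≡ 36, rhs ≡ 36 → on.
(8, 18): 18² ≡ 37, rhs ≡ 26 → off.

2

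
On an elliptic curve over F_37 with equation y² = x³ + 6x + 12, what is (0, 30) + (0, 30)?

(10, 6)

tangent at (0, 30): λ = (3·0² + 6)/(2·30) ≡ 6/23. 23⁻¹ ≡ 29 (mod 37), so λ ≡ 6·29 ≡ 26.
  x = λ² - 0 - 0 = 676 - 0 ≡ 10; y = λ·(0 - 10) - 30 ≡ 6. → (10, 6)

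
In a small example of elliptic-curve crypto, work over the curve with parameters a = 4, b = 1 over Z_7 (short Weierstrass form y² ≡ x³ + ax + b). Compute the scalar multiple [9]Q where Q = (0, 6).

Repeated addition: build up to 9Q.
2Q: tangent at (0, 6): λ = (3·0² + 4)/(2·6) ≡ 4/5. 5⁻¹ ≡ 3 (mod 7) since 5·3 = 15 ≡ 1, so λ ≡ 4·3 ≡ 5.
  x = λ² - 0 - 0 = 25 - 0 ≡ 4; y = λ·(0 - 4) - 6 ≡ 2. → (4, 2)
3Q: (4, 2) + (0, 6). λ = (6 - 2)/(0 - 4) ≡ 4/3 mod 7. 3⁻¹ ≡ 5 (mod 7), so λ ≡ 6.
  x = λ² - 4 - 0 = 36 - 4 ≡ 4; y = λ·(4 - 4) - 2 ≡ 5. → (4, 5)
4Q: (4, 5) + (0, 6). λ = (6 - 5)/(0 - 4) ≡ 1/3 mod 7. 3⁻¹ ≡ 5 (mod 7) since 3·5 = 15 ≡ 1, so λ ≡ 5.
  x = λ² - 4 - 0 = 25 - 4 ≡ 0; y = λ·(4 - 0) - 5 ≡ 1. → (0, 1)
5Q: (0, 1) + (0, 6): same x and y₁ ≡ -y₂, so the sum is 𝒪.
6Q: 𝒪 + (0, 6) = (0, 6) (identity).
7Q: tangent at (0, 6): λ = (3·0² + 4)/(2·6) ≡ 4/5. 5⁻¹ ≡ 3 (mod 7), so λ ≡ 4·3 ≡ 5.
  x = λ² - 0 - 0 = 25 - 0 ≡ 4; y = λ·(0 - 4) - 6 ≡ 2. → (4, 2)
8Q: (4, 2) + (0, 6). λ = (6 - 2)/(0 - 4) ≡ 4/3 mod 7. 3⁻¹ ≡ 5 (mod 7) since 3·5 = 15 ≡ 1, so λ ≡ 6.
  x = λ² - 4 - 0 = 36 - 4 ≡ 4; y = λ·(4 - 4) - 2 ≡ 5. → (4, 5)
9Q: (4, 5) + (0, 6). λ = (6 - 5)/(0 - 4) ≡ 1/3 mod 7. 3⁻¹ ≡ 5 (mod 7), so λ ≡ 5.
  x = λ² - 4 - 0 = 25 - 4 ≡ 0; y = λ·(4 - 0) - 5 ≡ 1. → (0, 1)

(0, 1)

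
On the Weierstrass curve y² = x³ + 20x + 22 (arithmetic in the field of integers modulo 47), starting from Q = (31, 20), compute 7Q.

O

Double-and-add on 7 = (111)₂. Start with Q = (31, 20) for the leading 1-bit.
double: tangent at (31, 20): λ = (3·31² + 20)/(2·20) ≡ 36/40. 40⁻¹ ≡ 20 (mod 47), so λ ≡ 36·20 ≡ 15.
  x = λ² - 31 - 31 = 225 - 62 ≡ 22; y = λ·(31 - 22) - 20 ≡ 21. → (22, 21)
add Q: (22, 21) + (31, 20). λ = (20 - 21)/(31 - 22) ≡ 46/9 mod 47. 9⁻¹ ≡ 21 (mod 47) since 9·21 = 189 ≡ 1, so λ ≡ 26.
  x = λ² - 22 - 31 = 676 - 53 ≡ 12; y = λ·(22 - 12) - 21 ≡ 4. → (12, 4)
double: tangent at (12, 4): λ = (3·12² + 20)/(2·4) ≡ 29/8. 8⁻¹ ≡ 6 (mod 47), so λ ≡ 29·6 ≡ 33.
  x = λ² - 12 - 12 = 1089 - 24 ≡ 31; y = λ·(12 - 31) - 4 ≡ 27. → (31, 27)
add Q: (31, 27) + (31, 20): same x and y₁ ≡ -y₂, so the sum is the point at infinity.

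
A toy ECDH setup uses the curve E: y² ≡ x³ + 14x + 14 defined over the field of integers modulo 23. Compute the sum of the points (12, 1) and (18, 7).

(17, 17)

(12, 1) + (18, 7). λ = (7 - 1)/(18 - 12) ≡ 6/6 mod 23. 6⁻¹ ≡ 4 (mod 23), so λ ≡ 1.
  x = λ² - 12 - 18 = 1 - 30 ≡ 17; y = λ·(12 - 17) - 1 ≡ 17. → (17, 17)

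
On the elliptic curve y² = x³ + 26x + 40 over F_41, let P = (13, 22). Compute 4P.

Repeated addition: build up to 4P.
2P: tangent at (13, 22): λ = (3·13² + 26)/(2·22) ≡ 0/3. 3⁻¹ ≡ 14 (mod 41) since 3·14 = 42 ≡ 1, so λ ≡ 0·14 ≡ 0.
  x = λ² - 13 - 13 = 0 - 26 ≡ 15; y = λ·(13 - 15) - 22 ≡ 19. → (15, 19)
3P: (15, 19) + (13, 22). λ = (22 - 19)/(13 - 15) ≡ 3/39 mod 41. 39⁻¹ ≡ 20 (mod 41) since 39·20 = 780 ≡ 1, so λ ≡ 19.
  x = λ² - 15 - 13 = 361 - 28 ≡ 5; y = λ·(15 - 5) - 19 ≡ 7. → (5, 7)
4P: (5, 7) + (13, 22). λ = (22 - 7)/(13 - 5) ≡ 15/8 mod 41. 8⁻¹ ≡ 36 (mod 41) since 8·36 = 288 ≡ 1, so λ ≡ 7.
  x = λ² - 5 - 13 = 49 - 18 ≡ 31; y = λ·(5 - 31) - 7 ≡ 16. → (31, 16)

(31, 16)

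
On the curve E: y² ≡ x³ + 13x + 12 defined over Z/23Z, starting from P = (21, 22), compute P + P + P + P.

(3, 3)

Double-and-add on 4 = (100)₂. Start with P = (21, 22) for the leading 1-bit.
double: tangent at (21, 22): λ = (3·21² + 13)/(2·22) ≡ 2/21. 21⁻¹ ≡ 11 (mod 23) since 21·11 = 231 ≡ 1, so λ ≡ 2·11 ≡ 22.
  x = λ² - 21 - 21 = 484 - 42 ≡ 5; y = λ·(21 - 5) - 22 ≡ 8. → (5, 8)
double: tangent at (5, 8): λ = (3·5² + 13)/(2·8) ≡ 19/16. 16⁻¹ ≡ 13 (mod 23), so λ ≡ 19·13 ≡ 17.
  x = λ² - 5 - 5 = 289 - 10 ≡ 3; y = λ·(5 - 3) - 8 ≡ 3. → (3, 3)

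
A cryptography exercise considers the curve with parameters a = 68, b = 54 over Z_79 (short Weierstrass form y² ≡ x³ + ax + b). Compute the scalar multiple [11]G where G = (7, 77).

(9, 17)

Repeated addition: build up to 11G.
2G: tangent at (7, 77): λ = (3·7² + 68)/(2·77) ≡ 57/75. 75⁻¹ ≡ 59 (mod 79) since 75·59 = 4425 ≡ 1, so λ ≡ 57·59 ≡ 45.
  x = λ² - 7 - 7 = 2025 - 14 ≡ 36; y = λ·(7 - 36) - 77 ≡ 40. → (36, 40)
3G: (36, 40) + (7, 77). λ = (77 - 40)/(7 - 36) ≡ 37/50 mod 79. 50⁻¹ ≡ 49 (mod 79) since 50·49 = 2450 ≡ 1, so λ ≡ 75.
  x = λ² - 36 - 7 = 5625 - 43 ≡ 52; y = λ·(36 - 52) - 40 ≡ 24. → (52, 24)
4G: (52, 24) + (7, 77). λ = (77 - 24)/(7 - 52) ≡ 53/34 mod 79. 34⁻¹ ≡ 7 (mod 79), so λ ≡ 55.
  x = λ² - 52 - 7 = 3025 - 59 ≡ 43; y = λ·(52 - 43) - 24 ≡ 76. → (43, 76)
5G: (43, 76) + (7, 77). λ = (77 - 76)/(7 - 43) ≡ 1/43 mod 79. 43⁻¹ ≡ 68 (mod 79) since 43·68 = 2924 ≡ 1, so λ ≡ 68.
  x = λ² - 43 - 7 = 4624 - 50 ≡ 71; y = λ·(43 - 71) - 76 ≡ 74. → (71, 74)
6G: (71, 74) + (7, 77). λ = (77 - 74)/(7 - 71) ≡ 3/15 mod 79. 15⁻¹ ≡ 58 (mod 79), so λ ≡ 16.
  x = λ² - 71 - 7 = 256 - 78 ≡ 20; y = λ·(71 - 20) - 74 ≡ 31. → (20, 31)
7G: (20, 31) + (7, 77). λ = (77 - 31)/(7 - 20) ≡ 46/66 mod 79. 66⁻¹ ≡ 6 (mod 79), so λ ≡ 39.
  x = λ² - 20 - 7 = 1521 - 27 ≡ 72; y = λ·(20 - 72) - 31 ≡ 74. → (72, 74)
8G: (72, 74) + (7, 77). λ = (77 - 74)/(7 - 72) ≡ 3/14 mod 79. 14⁻¹ ≡ 17 (mod 79) since 14·17 = 238 ≡ 1, so λ ≡ 51.
  x = λ² - 72 - 7 = 2601 - 79 ≡ 73; y = λ·(72 - 73) - 74 ≡ 33. → (73, 33)
9G: (73, 33) + (7, 77). λ = (77 - 33)/(7 - 73) ≡ 44/13 mod 79. 13⁻¹ ≡ 73 (mod 79) since 13·73 = 949 ≡ 1, so λ ≡ 52.
  x = λ² - 73 - 7 = 2704 - 80 ≡ 17; y = λ·(73 - 17) - 33 ≡ 35. → (17, 35)
10G: (17, 35) + (7, 77). λ = (77 - 35)/(7 - 17) ≡ 42/69 mod 79. 69⁻¹ ≡ 71 (mod 79), so λ ≡ 59.
  x = λ² - 17 - 7 = 3481 - 24 ≡ 60; y = λ·(17 - 60) - 35 ≡ 35. → (60, 35)
11G: (60, 35) + (7, 77). λ = (77 - 35)/(7 - 60) ≡ 42/26 mod 79. 26⁻¹ ≡ 76 (mod 79) since 26·76 = 1976 ≡ 1, so λ ≡ 32.
  x = λ² - 60 - 7 = 1024 - 67 ≡ 9; y = λ·(60 - 9) - 35 ≡ 17. → (9, 17)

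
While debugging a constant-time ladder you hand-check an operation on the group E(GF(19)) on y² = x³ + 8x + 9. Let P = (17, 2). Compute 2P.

tangent at (17, 2): λ = (3·17² + 8)/(2·2) ≡ 1/4. 4⁻¹ ≡ 5 (mod 19) since 4·5 = 20 ≡ 1, so λ ≡ 1·5 ≡ 5.
  x = λ² - 17 - 17 = 25 - 34 ≡ 10; y = λ·(17 - 10) - 2 ≡ 14. → (10, 14)

(10, 14)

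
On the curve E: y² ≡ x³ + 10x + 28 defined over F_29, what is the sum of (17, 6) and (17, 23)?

The two points share x = 17 and their y-coordinates satisfy 6 + 23 ≡ 0 (mod 29), so they are inverses. Their sum is O.

O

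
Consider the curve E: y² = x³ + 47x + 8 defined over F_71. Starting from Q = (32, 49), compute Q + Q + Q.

(66, 43)

Repeated addition: build up to 3Q.
2Q: tangent at (32, 49): λ = (3·32² + 47)/(2·49) ≡ 66/27. 27⁻¹ ≡ 50 (mod 71) since 27·50 = 1350 ≡ 1, so λ ≡ 66·50 ≡ 34.
  x = λ² - 32 - 32 = 1156 - 64 ≡ 27; y = λ·(32 - 27) - 49 ≡ 50. → (27, 50)
3Q: (27, 50) + (32, 49). λ = (49 - 50)/(32 - 27) ≡ 70/5 mod 71. 5⁻¹ ≡ 57 (mod 71), so λ ≡ 14.
  x = λ² - 27 - 32 = 196 - 59 ≡ 66; y = λ·(27 - 66) - 50 ≡ 43. → (66, 43)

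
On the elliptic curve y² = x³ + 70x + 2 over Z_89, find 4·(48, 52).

(33, 35)

Write G = (48, 52).
Double-and-add on 4 = (100)₂. Start with G = (48, 52) for the leading 1-bit.
double: tangent at (48, 52): λ = (3·48² + 70)/(2·52) ≡ 40/15. 15⁻¹ ≡ 6 (mod 89) since 15·6 = 90 ≡ 1, so λ ≡ 40·6 ≡ 62.
  x = λ² - 48 - 48 = 3844 - 96 ≡ 10; y = λ·(48 - 10) - 52 ≡ 79. → (10, 79)
double: tangent at (10, 79): λ = (3·10² + 70)/(2·79) ≡ 14/69. 69⁻¹ ≡ 40 (mod 89), so λ ≡ 14·40 ≡ 26.
  x = λ² - 10 - 10 = 676 - 20 ≡ 33; y = λ·(10 - 33) - 79 ≡ 35. → (33, 35)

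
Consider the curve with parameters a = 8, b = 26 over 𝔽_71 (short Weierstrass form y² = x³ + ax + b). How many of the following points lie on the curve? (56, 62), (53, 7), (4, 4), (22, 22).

(56, 62): 62² ≡ 10, rhs ≡ 10 → on.
(53, 7): 7² ≡ 49, rhs ≡ 14 → off.
(4, 4): 4² ≡ 16, rhs ≡ 51 → off.
(22, 22): 22² ≡ 58, rhs ≡ 58 → on.

2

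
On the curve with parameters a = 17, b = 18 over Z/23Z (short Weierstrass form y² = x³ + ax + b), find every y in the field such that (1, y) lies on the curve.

6, 17

x³ + 17x + 18 = 36 ≡ 13 (mod 23).
Square roots of 13 mod 23: 6 and 17 (since 6² = 36 ≡ 13).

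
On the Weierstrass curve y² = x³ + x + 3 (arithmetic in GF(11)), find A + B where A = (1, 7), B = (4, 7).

(6, 4)

(1, 7) + (4, 7). λ = (7 - 7)/(4 - 1) ≡ 0/3 mod 11. 3⁻¹ ≡ 4 (mod 11), so λ ≡ 0.
  x = λ² - 1 - 4 = 0 - 5 ≡ 6; y = λ·(1 - 6) - 7 ≡ 4. → (6, 4)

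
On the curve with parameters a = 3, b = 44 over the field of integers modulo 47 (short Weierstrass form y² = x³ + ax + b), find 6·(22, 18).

(7, 28)

Write G = (22, 18).
Double-and-add on 6 = (110)₂. Start with G = (22, 18) for the leading 1-bit.
double: tangent at (22, 18): λ = (3·22² + 3)/(2·18) ≡ 45/36. 36⁻¹ ≡ 17 (mod 47) since 36·17 = 612 ≡ 1, so λ ≡ 45·17 ≡ 13.
  x = λ² - 22 - 22 = 169 - 44 ≡ 31; y = λ·(22 - 31) - 18 ≡ 6. → (31, 6)
add G: (31, 6) + (22, 18). λ = (18 - 6)/(22 - 31) ≡ 12/38 mod 47. 38⁻¹ ≡ 26 (mod 47), so λ ≡ 30.
  x = λ² - 31 - 22 = 900 - 53 ≡ 1; y = λ·(31 - 1) - 6 ≡ 1. → (1, 1)
double: tangent at (1, 1): λ = (3·1² + 3)/(2·1) ≡ 6/2. 2⁻¹ ≡ 24 (mod 47), so λ ≡ 6·24 ≡ 3.
  x = λ² - 1 - 1 = 9 - 2 ≡ 7; y = λ·(1 - 7) - 1 ≡ 28. → (7, 28)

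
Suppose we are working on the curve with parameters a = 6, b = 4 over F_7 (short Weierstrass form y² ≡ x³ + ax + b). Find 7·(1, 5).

(6, 5)

Write G = (1, 5).
Double-and-add on 7 = (111)₂. Start with G = (1, 5) for the leading 1-bit.
double: tangent at (1, 5): λ = (3·1² + 6)/(2·5) ≡ 2/3. 3⁻¹ ≡ 5 (mod 7), so λ ≡ 2·5 ≡ 3.
  x = λ² - 1 - 1 = 9 - 2 ≡ 0; y = λ·(1 - 0) - 5 ≡ 5. → (0, 5)
add G: (0, 5) + (1, 5). λ = (5 - 5)/(1 - 0) ≡ 0/1 mod 7. 1⁻¹ ≡ 1 (mod 7) since 1·1 = 1 ≡ 1, so λ ≡ 0.
  x = λ² - 0 - 1 = 0 - 1 ≡ 6; y = λ·(0 - 6) - 5 ≡ 2. → (6, 2)
double: tangent at (6, 2): λ = (3·6² + 6)/(2·2) ≡ 2/4. 4⁻¹ ≡ 2 (mod 7) since 4·2 = 8 ≡ 1, so λ ≡ 2·2 ≡ 4.
  x = λ² - 6 - 6 = 16 - 12 ≡ 4; y = λ·(6 - 4) - 2 ≡ 6. → (4, 6)
add G: (4, 6) + (1, 5). λ = (5 - 6)/(1 - 4) ≡ 6/4 mod 7. 4⁻¹ ≡ 2 (mod 7) since 4·2 = 8 ≡ 1, so λ ≡ 5.
  x = λ² - 4 - 1 = 25 - 5 ≡ 6; y = λ·(4 - 6) - 6 ≡ 5. → (6, 5)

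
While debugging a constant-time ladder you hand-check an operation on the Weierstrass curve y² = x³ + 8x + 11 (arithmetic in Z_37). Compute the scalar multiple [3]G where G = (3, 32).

(27, 35)

Repeated addition: build up to 3G.
2G: tangent at (3, 32): λ = (3·3² + 8)/(2·32) ≡ 35/27. 27⁻¹ ≡ 11 (mod 37) since 27·11 = 297 ≡ 1, so λ ≡ 35·11 ≡ 15.
  x = λ² - 3 - 3 = 225 - 6 ≡ 34; y = λ·(3 - 34) - 32 ≡ 21. → (34, 21)
3G: (34, 21) + (3, 32). λ = (32 - 21)/(3 - 34) ≡ 11/6 mod 37. 6⁻¹ ≡ 31 (mod 37) since 6·31 = 186 ≡ 1, so λ ≡ 8.
  x = λ² - 34 - 3 = 64 - 37 ≡ 27; y = λ·(34 - 27) - 21 ≡ 35. → (27, 35)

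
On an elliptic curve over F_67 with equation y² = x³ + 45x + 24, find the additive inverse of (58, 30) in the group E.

-(58, 30) = (58, -30 mod 67) = (58, 37).

(58, 37)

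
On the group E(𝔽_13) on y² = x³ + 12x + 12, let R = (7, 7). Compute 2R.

tangent at (7, 7): λ = (3·7² + 12)/(2·7) ≡ 3/1. 1⁻¹ ≡ 1 (mod 13) since 1·1 = 1 ≡ 1, so λ ≡ 3·1 ≡ 3.
  x = λ² - 7 - 7 = 9 - 14 ≡ 8; y = λ·(7 - 8) - 7 ≡ 3. → (8, 3)

(8, 3)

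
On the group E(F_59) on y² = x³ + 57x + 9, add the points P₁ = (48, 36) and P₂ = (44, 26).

(47, 55)

(48, 36) + (44, 26). λ = (26 - 36)/(44 - 48) ≡ 49/55 mod 59. 55⁻¹ ≡ 44 (mod 59) since 55·44 = 2420 ≡ 1, so λ ≡ 32.
  x = λ² - 48 - 44 = 1024 - 92 ≡ 47; y = λ·(48 - 47) - 36 ≡ 55. → (47, 55)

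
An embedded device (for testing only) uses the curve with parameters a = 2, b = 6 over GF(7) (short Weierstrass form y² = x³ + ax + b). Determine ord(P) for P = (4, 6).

2P: tangent at (4, 6): λ = (3·4² + 2)/(2·6) ≡ 1/5. 5⁻¹ ≡ 3 (mod 7) since 5·3 = 15 ≡ 1, so λ ≡ 1·3 ≡ 3.
  x = λ² - 4 - 4 = 9 - 8 ≡ 1; y = λ·(4 - 1) - 6 ≡ 3. → (1, 3)
3P: (1, 3) + (4, 6). λ = (6 - 3)/(4 - 1) ≡ 3/3 mod 7. 3⁻¹ ≡ 5 (mod 7), so λ ≡ 1.
  x = λ² - 1 - 4 = 1 - 5 ≡ 3; y = λ·(1 - 3) - 3 ≡ 2. → (3, 2)
4P: (3, 2) + (4, 6). λ = (6 - 2)/(4 - 3) ≡ 4/1 mod 7. 1⁻¹ ≡ 1 (mod 7) since 1·1 = 1 ≡ 1, so λ ≡ 4.
  x = λ² - 3 - 4 = 16 - 7 ≡ 2; y = λ·(3 - 2) - 2 ≡ 2. → (2, 2)
5P: (2, 2) + (4, 6). λ = (6 - 2)/(4 - 2) ≡ 4/2 mod 7. 2⁻¹ ≡ 4 (mod 7), so λ ≡ 2.
  x = λ² - 2 - 4 = 4 - 6 ≡ 5; y = λ·(2 - 5) - 2 ≡ 6. → (5, 6)
6P: (5, 6) + (4, 6). λ = (6 - 6)/(4 - 5) ≡ 0/6 mod 7. 6⁻¹ ≡ 6 (mod 7) since 6·6 = 36 ≡ 1, so λ ≡ 0.
  x = λ² - 5 - 4 = 0 - 9 ≡ 5; y = λ·(5 - 5) - 6 ≡ 1. → (5, 1)
7P: (5, 1) + (4, 6). λ = (6 - 1)/(4 - 5) ≡ 5/6 mod 7. 6⁻¹ ≡ 6 (mod 7), so λ ≡ 2.
  x = λ² - 5 - 4 = 4 - 9 ≡ 2; y = λ·(5 - 2) - 1 ≡ 5. → (2, 5)
8P: (2, 5) + (4, 6). λ = (6 - 5)/(4 - 2) ≡ 1/2 mod 7. 2⁻¹ ≡ 4 (mod 7), so λ ≡ 4.
  x = λ² - 2 - 4 = 16 - 6 ≡ 3; y = λ·(2 - 3) - 5 ≡ 5. → (3, 5)
9P: (3, 5) + (4, 6). λ = (6 - 5)/(4 - 3) ≡ 1/1 mod 7. 1⁻¹ ≡ 1 (mod 7), so λ ≡ 1.
  x = λ² - 3 - 4 = 1 - 7 ≡ 1; y = λ·(3 - 1) - 5 ≡ 4. → (1, 4)
10P: (1, 4) + (4, 6). λ = (6 - 4)/(4 - 1) ≡ 2/3 mod 7. 3⁻¹ ≡ 5 (mod 7) since 3·5 = 15 ≡ 1, so λ ≡ 3.
  x = λ² - 1 - 4 = 9 - 5 ≡ 4; y = λ·(1 - 4) - 4 ≡ 1. → (4, 1)
11P: (4, 1) + (4, 6): same x and y₁ ≡ -y₂, so the sum is the point at infinity.
11P = the point at infinity, so the order is 11.

11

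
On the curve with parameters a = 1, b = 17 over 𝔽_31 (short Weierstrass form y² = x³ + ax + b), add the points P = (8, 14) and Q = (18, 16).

(10, 29)

(8, 14) + (18, 16). λ = (16 - 14)/(18 - 8) ≡ 2/10 mod 31. 10⁻¹ ≡ 28 (mod 31), so λ ≡ 25.
  x = λ² - 8 - 18 = 625 - 26 ≡ 10; y = λ·(8 - 10) - 14 ≡ 29. → (10, 29)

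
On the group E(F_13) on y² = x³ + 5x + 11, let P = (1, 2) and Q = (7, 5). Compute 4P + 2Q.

First 4P:
Double-and-add on 4 = (100)₂. Start with P = (1, 2) for the leading 1-bit.
double: tangent at (1, 2): λ = (3·1² + 5)/(2·2) ≡ 8/4. 4⁻¹ ≡ 10 (mod 13), so λ ≡ 8·10 ≡ 2.
  x = λ² - 1 - 1 = 4 - 2 ≡ 2; y = λ·(1 - 2) - 2 ≡ 9. → (2, 9)
double: tangent at (2, 9): λ = (3·2² + 5)/(2·9) ≡ 4/5. 5⁻¹ ≡ 8 (mod 13), so λ ≡ 4·8 ≡ 6.
  x = λ² - 2 - 2 = 36 - 4 ≡ 6; y = λ·(2 - 6) - 9 ≡ 6. → (6, 6)
4P = (6, 6).
Next 2Q:
Repeated addition: build up to 2Q.
2Q: tangent at (7, 5): λ = (3·7² + 5)/(2·5) ≡ 9/10. 10⁻¹ ≡ 4 (mod 13), so λ ≡ 9·4 ≡ 10.
  x = λ² - 7 - 7 = 100 - 14 ≡ 8; y = λ·(7 - 8) - 5 ≡ 11. → (8, 11)
2Q = (8, 11).
Finally 4P + 2Q:
(6, 6) + (8, 11). λ = (11 - 6)/(8 - 6) ≡ 5/2 mod 13. 2⁻¹ ≡ 7 (mod 13) since 2·7 = 14 ≡ 1, so λ ≡ 9.
  x = λ² - 6 - 8 = 81 - 14 ≡ 2; y = λ·(6 - 2) - 6 ≡ 4. → (2, 4)

(2, 4)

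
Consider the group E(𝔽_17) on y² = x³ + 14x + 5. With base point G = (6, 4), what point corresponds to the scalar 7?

Repeated addition: build up to 7G.
2G: tangent at (6, 4): λ = (3·6² + 14)/(2·4) ≡ 3/8. 8⁻¹ ≡ 15 (mod 17) since 8·15 = 120 ≡ 1, so λ ≡ 3·15 ≡ 11.
  x = λ² - 6 - 6 = 121 - 12 ≡ 7; y = λ·(6 - 7) - 4 ≡ 2. → (7, 2)
3G: (7, 2) + (6, 4). λ = (4 - 2)/(6 - 7) ≡ 2/16 mod 17. 16⁻¹ ≡ 16 (mod 17), so λ ≡ 15.
  x = λ² - 7 - 6 = 225 - 13 ≡ 8; y = λ·(7 - 8) - 2 ≡ 0. → (8, 0)
4G: (8, 0) + (6, 4). λ = (4 - 0)/(6 - 8) ≡ 4/15 mod 17. 15⁻¹ ≡ 8 (mod 17), so λ ≡ 15.
  x = λ² - 8 - 6 = 225 - 14 ≡ 7; y = λ·(8 - 7) - 0 ≡ 15. → (7, 15)
5G: (7, 15) + (6, 4). λ = (4 - 15)/(6 - 7) ≡ 6/16 mod 17. 16⁻¹ ≡ 16 (mod 17), so λ ≡ 11.
  x = λ² - 7 - 6 = 121 - 13 ≡ 6; y = λ·(7 - 6) - 15 ≡ 13. → (6, 13)
6G: (6, 13) + (6, 4): same x and y₁ ≡ -y₂, so the sum is O.
7G: O + (6, 4) = (6, 4) (identity).

(6, 4)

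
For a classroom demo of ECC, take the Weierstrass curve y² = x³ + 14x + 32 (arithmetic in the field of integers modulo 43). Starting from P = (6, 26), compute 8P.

Repeated addition: build up to 8P.
2P: tangent at (6, 26): λ = (3·6² + 14)/(2·26) ≡ 36/9. 9⁻¹ ≡ 24 (mod 43), so λ ≡ 36·24 ≡ 4.
  x = λ² - 6 - 6 = 16 - 12 ≡ 4; y = λ·(6 - 4) - 26 ≡ 25. → (4, 25)
3P: (4, 25) + (6, 26). λ = (26 - 25)/(6 - 4) ≡ 1/2 mod 43. 2⁻¹ ≡ 22 (mod 43), so λ ≡ 22.
  x = λ² - 4 - 6 = 484 - 10 ≡ 1; y = λ·(4 - 1) - 25 ≡ 41. → (1, 41)
4P: (1, 41) + (6, 26). λ = (26 - 41)/(6 - 1) ≡ 28/5 mod 43. 5⁻¹ ≡ 26 (mod 43) since 5·26 = 130 ≡ 1, so λ ≡ 40.
  x = λ² - 1 - 6 = 1600 - 7 ≡ 2; y = λ·(1 - 2) - 41 ≡ 5. → (2, 5)
5P: (2, 5) + (6, 26). λ = (26 - 5)/(6 - 2) ≡ 21/4 mod 43. 4⁻¹ ≡ 11 (mod 43) since 4·11 = 44 ≡ 1, so λ ≡ 16.
  x = λ² - 2 - 6 = 256 - 8 ≡ 33; y = λ·(2 - 33) - 5 ≡ 15. → (33, 15)
6P: (33, 15) + (6, 26). λ = (26 - 15)/(6 - 33) ≡ 11/16 mod 43. 16⁻¹ ≡ 35 (mod 43) since 16·35 = 560 ≡ 1, so λ ≡ 41.
  x = λ² - 33 - 6 = 1681 - 39 ≡ 8; y = λ·(33 - 8) - 15 ≡ 21. → (8, 21)
7P: (8, 21) + (6, 26). λ = (26 - 21)/(6 - 8) ≡ 5/41 mod 43. 41⁻¹ ≡ 21 (mod 43), so λ ≡ 19.
  x = λ² - 8 - 6 = 361 - 14 ≡ 3; y = λ·(8 - 3) - 21 ≡ 31. → (3, 31)
8P: (3, 31) + (6, 26). λ = (26 - 31)/(6 - 3) ≡ 38/3 mod 43. 3⁻¹ ≡ 29 (mod 43), so λ ≡ 27.
  x = λ² - 3 - 6 = 729 - 9 ≡ 32; y = λ·(3 - 32) - 31 ≡ 3. → (32, 3)

(32, 3)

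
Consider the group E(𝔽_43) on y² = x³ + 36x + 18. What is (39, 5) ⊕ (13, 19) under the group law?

(32, 21)

(39, 5) + (13, 19). λ = (19 - 5)/(13 - 39) ≡ 14/17 mod 43. 17⁻¹ ≡ 38 (mod 43), so λ ≡ 16.
  x = λ² - 39 - 13 = 256 - 52 ≡ 32; y = λ·(39 - 32) - 5 ≡ 21. → (32, 21)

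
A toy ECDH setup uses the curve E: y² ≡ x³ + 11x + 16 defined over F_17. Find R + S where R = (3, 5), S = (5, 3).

(3, 5) + (5, 3). λ = (3 - 5)/(5 - 3) ≡ 15/2 mod 17. 2⁻¹ ≡ 9 (mod 17), so λ ≡ 16.
  x = λ² - 3 - 5 = 256 - 8 ≡ 10; y = λ·(3 - 10) - 5 ≡ 2. → (10, 2)

(10, 2)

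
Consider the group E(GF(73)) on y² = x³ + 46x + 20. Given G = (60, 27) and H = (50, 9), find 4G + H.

First 4G:
Repeated addition: build up to 4G.
2G: tangent at (60, 27): λ = (3·60² + 46)/(2·27) ≡ 42/54. 54⁻¹ ≡ 23 (mod 73), so λ ≡ 42·23 ≡ 17.
  x = λ² - 60 - 60 = 289 - 120 ≡ 23; y = λ·(60 - 23) - 27 ≡ 18. → (23, 18)
3G: (23, 18) + (60, 27). λ = (27 - 18)/(60 - 23) ≡ 9/37 mod 73. 37⁻¹ ≡ 2 (mod 73), so λ ≡ 18.
  x = λ² - 23 - 60 = 324 - 83 ≡ 22; y = λ·(23 - 22) - 18 ≡ 0. → (22, 0)
4G: (22, 0) + (60, 27). λ = (27 - 0)/(60 - 22) ≡ 27/38 mod 73. 38⁻¹ ≡ 25 (mod 73) since 38·25 = 950 ≡ 1, so λ ≡ 18.
  x = λ² - 22 - 60 = 324 - 82 ≡ 23; y = λ·(22 - 23) - 0 ≡ 55. → (23, 55)
4G = (23, 55).
Finally 4G + H:
(23, 55) + (50, 9). λ = (9 - 55)/(50 - 23) ≡ 27/27 mod 73. 27⁻¹ ≡ 46 (mod 73), so λ ≡ 1.
  x = λ² - 23 - 50 = 1 - 73 ≡ 1; y = λ·(23 - 1) - 55 ≡ 40. → (1, 40)

(1, 40)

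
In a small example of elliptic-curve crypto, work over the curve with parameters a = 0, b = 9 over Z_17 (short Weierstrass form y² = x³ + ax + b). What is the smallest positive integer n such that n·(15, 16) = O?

9

2P: tangent at (15, 16): λ = (3·15² + 0)/(2·16) ≡ 12/15. 15⁻¹ ≡ 8 (mod 17) since 15·8 = 120 ≡ 1, so λ ≡ 12·8 ≡ 11.
  x = λ² - 15 - 15 = 121 - 30 ≡ 6; y = λ·(15 - 6) - 16 ≡ 15. → (6, 15)
3P: (6, 15) + (15, 16). λ = (16 - 15)/(15 - 6) ≡ 1/9 mod 17. 9⁻¹ ≡ 2 (mod 17), so λ ≡ 2.
  x = λ² - 6 - 15 = 4 - 21 ≡ 0; y = λ·(6 - 0) - 15 ≡ 14. → (0, 14)
4P: (0, 14) + (15, 16). λ = (16 - 14)/(15 - 0) ≡ 2/15 mod 17. 15⁻¹ ≡ 8 (mod 17), so λ ≡ 16.
  x = λ² - 0 - 15 = 256 - 15 ≡ 3; y = λ·(0 - 3) - 14 ≡ 6. → (3, 6)
5P: (3, 6) + (15, 16). λ = (16 - 6)/(15 - 3) ≡ 10/12 mod 17. 12⁻¹ ≡ 10 (mod 17), so λ ≡ 15.
  x = λ² - 3 - 15 = 225 - 18 ≡ 3; y = λ·(3 - 3) - 6 ≡ 11. → (3, 11)
6P: (3, 11) + (15, 16). λ = (16 - 11)/(15 - 3) ≡ 5/12 mod 17. 12⁻¹ ≡ 10 (mod 17), so λ ≡ 16.
  x = λ² - 3 - 15 = 256 - 18 ≡ 0; y = λ·(3 - 0) - 11 ≡ 3. → (0, 3)
7P: (0, 3) + (15, 16). λ = (16 - 3)/(15 - 0) ≡ 13/15 mod 17. 15⁻¹ ≡ 8 (mod 17), so λ ≡ 2.
  x = λ² - 0 - 15 = 4 - 15 ≡ 6; y = λ·(0 - 6) - 3 ≡ 2. → (6, 2)
8P: (6, 2) + (15, 16). λ = (16 - 2)/(15 - 6) ≡ 14/9 mod 17. 9⁻¹ ≡ 2 (mod 17) since 9·2 = 18 ≡ 1, so λ ≡ 11.
  x = λ² - 6 - 15 = 121 - 21 ≡ 15; y = λ·(6 - 15) - 2 ≡ 1. → (15, 1)
9P: (15, 1) + (15, 16): same x and y₁ ≡ -y₂, so the sum is O.
9P = O, so the order is 9.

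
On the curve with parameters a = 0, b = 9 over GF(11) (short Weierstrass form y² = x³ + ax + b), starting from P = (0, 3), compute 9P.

Double-and-add on 9 = (1001)₂. Start with P = (0, 3) for the leading 1-bit.
double: tangent at (0, 3): λ = (3·0² + 0)/(2·3) ≡ 0/6. 6⁻¹ ≡ 2 (mod 11), so λ ≡ 0·2 ≡ 0.
  x = λ² - 0 - 0 = 0 - 0 ≡ 0; y = λ·(0 - 0) - 3 ≡ 8. → (0, 8)
double: tangent at (0, 8): λ = (3·0² + 0)/(2·8) ≡ 0/5. 5⁻¹ ≡ 9 (mod 11), so λ ≡ 0·9 ≡ 0.
  x = λ² - 0 - 0 = 0 - 0 ≡ 0; y = λ·(0 - 0) - 8 ≡ 3. → (0, 3)
double: tangent at (0, 3): λ = (3·0² + 0)/(2·3) ≡ 0/6. 6⁻¹ ≡ 2 (mod 11) since 6·2 = 12 ≡ 1, so λ ≡ 0·2 ≡ 0.
  x = λ² - 0 - 0 = 0 - 0 ≡ 0; y = λ·(0 - 0) - 3 ≡ 8. → (0, 8)
add P: (0, 8) + (0, 3): same x and y₁ ≡ -y₂, so the sum is the point at infinity.

O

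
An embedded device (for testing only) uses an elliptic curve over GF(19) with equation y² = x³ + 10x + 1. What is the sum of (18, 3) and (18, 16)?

O

The two points share x = 18 and their y-coordinates satisfy 3 + 16 ≡ 0 (mod 19), so they are inverses. Their sum is 𝒪.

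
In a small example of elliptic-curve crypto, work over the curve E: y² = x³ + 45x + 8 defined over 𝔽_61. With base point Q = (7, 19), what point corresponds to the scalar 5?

Repeated addition: build up to 5Q.
2Q: tangent at (7, 19): λ = (3·7² + 45)/(2·19) ≡ 9/38. 38⁻¹ ≡ 53 (mod 61) since 38·53 = 2014 ≡ 1, so λ ≡ 9·53 ≡ 50.
  x = λ² - 7 - 7 = 2500 - 14 ≡ 46; y = λ·(7 - 46) - 19 ≡ 44. → (46, 44)
3Q: (46, 44) + (7, 19). λ = (19 - 44)/(7 - 46) ≡ 36/22 mod 61. 22⁻¹ ≡ 25 (mod 61), so λ ≡ 46.
  x = λ² - 46 - 7 = 2116 - 53 ≡ 50; y = λ·(46 - 50) - 44 ≡ 16. → (50, 16)
4Q: (50, 16) + (7, 19). λ = (19 - 16)/(7 - 50) ≡ 3/18 mod 61. 18⁻¹ ≡ 17 (mod 61) since 18·17 = 306 ≡ 1, so λ ≡ 51.
  x = λ² - 50 - 7 = 2601 - 57 ≡ 43; y = λ·(50 - 43) - 16 ≡ 36. → (43, 36)
5Q: (43, 36) + (7, 19). λ = (19 - 36)/(7 - 43) ≡ 44/25 mod 61. 25⁻¹ ≡ 22 (mod 61) since 25·22 = 550 ≡ 1, so λ ≡ 53.
  x = λ² - 43 - 7 = 2809 - 50 ≡ 14; y = λ·(43 - 14) - 36 ≡ 37. → (14, 37)

(14, 37)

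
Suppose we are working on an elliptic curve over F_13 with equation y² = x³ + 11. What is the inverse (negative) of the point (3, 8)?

(3, 5)

-(3, 8) = (3, -8 mod 13) = (3, 5).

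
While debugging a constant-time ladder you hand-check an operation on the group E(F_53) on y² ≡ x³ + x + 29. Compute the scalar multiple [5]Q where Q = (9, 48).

(41, 41)

Repeated addition: build up to 5Q.
2Q: tangent at (9, 48): λ = (3·9² + 1)/(2·48) ≡ 32/43. 43⁻¹ ≡ 37 (mod 53), so λ ≡ 32·37 ≡ 18.
  x = λ² - 9 - 9 = 324 - 18 ≡ 41; y = λ·(9 - 41) - 48 ≡ 12. → (41, 12)
3Q: (41, 12) + (9, 48). λ = (48 - 12)/(9 - 41) ≡ 36/21 mod 53. 21⁻¹ ≡ 48 (mod 53), so λ ≡ 32.
  x = λ² - 41 - 9 = 1024 - 50 ≡ 20; y = λ·(41 - 20) - 12 ≡ 24. → (20, 24)
4Q: (20, 24) + (9, 48). λ = (48 - 24)/(9 - 20) ≡ 24/42 mod 53. 42⁻¹ ≡ 24 (mod 53), so λ ≡ 46.
  x = λ² - 20 - 9 = 2116 - 29 ≡ 20; y = λ·(20 - 20) - 24 ≡ 29. → (20, 29)
5Q: (20, 29) + (9, 48). λ = (48 - 29)/(9 - 20) ≡ 19/42 mod 53. 42⁻¹ ≡ 24 (mod 53), so λ ≡ 32.
  x = λ² - 20 - 9 = 1024 - 29 ≡ 41; y = λ·(20 - 41) - 29 ≡ 41. → (41, 41)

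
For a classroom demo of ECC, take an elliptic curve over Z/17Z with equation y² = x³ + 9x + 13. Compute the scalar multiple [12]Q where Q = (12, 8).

(8, 11)

Double-and-add on 12 = (1100)₂. Start with Q = (12, 8) for the leading 1-bit.
double: tangent at (12, 8): λ = (3·12² + 9)/(2·8) ≡ 16/16. 16⁻¹ ≡ 16 (mod 17) since 16·16 = 256 ≡ 1, so λ ≡ 16·16 ≡ 1.
  x = λ² - 12 - 12 = 1 - 24 ≡ 11; y = λ·(12 - 11) - 8 ≡ 10. → (11, 10)
add Q: (11, 10) + (12, 8). λ = (8 - 10)/(12 - 11) ≡ 15/1 mod 17. 1⁻¹ ≡ 1 (mod 17) since 1·1 = 1 ≡ 1, so λ ≡ 15.
  x = λ² - 11 - 12 = 225 - 23 ≡ 15; y = λ·(11 - 15) - 10 ≡ 15. → (15, 15)
double: tangent at (15, 15): λ = (3·15² + 9)/(2·15) ≡ 4/13. 13⁻¹ ≡ 4 (mod 17) since 13·4 = 52 ≡ 1, so λ ≡ 4·4 ≡ 16.
  x = λ² - 15 - 15 = 256 - 30 ≡ 5; y = λ·(15 - 5) - 15 ≡ 9. → (5, 9)
double: tangent at (5, 9): λ = (3·5² + 9)/(2·9) ≡ 16/1. 1⁻¹ ≡ 1 (mod 17), so λ ≡ 16·1 ≡ 16.
  x = λ² - 5 - 5 = 256 - 10 ≡ 8; y = λ·(5 - 8) - 9 ≡ 11. → (8, 11)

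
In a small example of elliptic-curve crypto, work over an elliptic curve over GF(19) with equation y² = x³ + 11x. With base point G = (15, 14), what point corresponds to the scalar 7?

Repeated addition: build up to 7G.
2G: tangent at (15, 14): λ = (3·15² + 11)/(2·14) ≡ 2/9. 9⁻¹ ≡ 17 (mod 19), so λ ≡ 2·17 ≡ 15.
  x = λ² - 15 - 15 = 225 - 30 ≡ 5; y = λ·(15 - 5) - 14 ≡ 3. → (5, 3)
3G: (5, 3) + (15, 14). λ = (14 - 3)/(15 - 5) ≡ 11/10 mod 19. 10⁻¹ ≡ 2 (mod 19), so λ ≡ 3.
  x = λ² - 5 - 15 = 9 - 20 ≡ 8; y = λ·(5 - 8) - 3 ≡ 7. → (8, 7)
4G: (8, 7) + (15, 14). λ = (14 - 7)/(15 - 8) ≡ 7/7 mod 19. 7⁻¹ ≡ 11 (mod 19) since 7·11 = 77 ≡ 1, so λ ≡ 1.
  x = λ² - 8 - 15 = 1 - 23 ≡ 16; y = λ·(8 - 16) - 7 ≡ 4. → (16, 4)
5G: (16, 4) + (15, 14). λ = (14 - 4)/(15 - 16) ≡ 10/18 mod 19. 18⁻¹ ≡ 18 (mod 19), so λ ≡ 9.
  x = λ² - 16 - 15 = 81 - 31 ≡ 12; y = λ·(16 - 12) - 4 ≡ 13. → (12, 13)
6G: (12, 13) + (15, 14). λ = (14 - 13)/(15 - 12) ≡ 1/3 mod 19. 3⁻¹ ≡ 13 (mod 19), so λ ≡ 13.
  x = λ² - 12 - 15 = 169 - 27 ≡ 9; y = λ·(12 - 9) - 13 ≡ 7. → (9, 7)
7G: (9, 7) + (15, 14). λ = (14 - 7)/(15 - 9) ≡ 7/6 mod 19. 6⁻¹ ≡ 16 (mod 19), so λ ≡ 17.
  x = λ² - 9 - 15 = 289 - 24 ≡ 18; y = λ·(9 - 18) - 7 ≡ 11. → (18, 11)

(18, 11)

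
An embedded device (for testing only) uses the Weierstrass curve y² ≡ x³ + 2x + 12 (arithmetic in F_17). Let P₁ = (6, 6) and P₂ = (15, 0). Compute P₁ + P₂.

(6, 6) + (15, 0). λ = (0 - 6)/(15 - 6) ≡ 11/9 mod 17. 9⁻¹ ≡ 2 (mod 17), so λ ≡ 5.
  x = λ² - 6 - 15 = 25 - 21 ≡ 4; y = λ·(6 - 4) - 6 ≡ 4. → (4, 4)

(4, 4)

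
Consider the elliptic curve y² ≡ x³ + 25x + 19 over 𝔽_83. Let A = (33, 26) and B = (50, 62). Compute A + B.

(49, 28)

(33, 26) + (50, 62). λ = (62 - 26)/(50 - 33) ≡ 36/17 mod 83. 17⁻¹ ≡ 44 (mod 83) since 17·44 = 748 ≡ 1, so λ ≡ 7.
  x = λ² - 33 - 50 = 49 - 83 ≡ 49; y = λ·(33 - 49) - 26 ≡ 28. → (49, 28)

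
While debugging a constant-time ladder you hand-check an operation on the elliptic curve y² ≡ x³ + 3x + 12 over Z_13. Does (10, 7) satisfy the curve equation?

y² = 7² ≡ 10; x³ + 3x + 12 = 1042 ≡ 2 (mod 13). 10 ≠ 2.

no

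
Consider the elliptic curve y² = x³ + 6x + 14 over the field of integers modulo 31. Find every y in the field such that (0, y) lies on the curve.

13, 18

x³ + 6x + 14 = 14 ≡ 14 (mod 31).
Square roots of 14 mod 31: 13 and 18 (since 13² = 169 ≡ 14).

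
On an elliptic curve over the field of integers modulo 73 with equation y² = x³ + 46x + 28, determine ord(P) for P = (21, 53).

2P: tangent at (21, 53): λ = (3·21² + 46)/(2·53) ≡ 55/33. 33⁻¹ ≡ 31 (mod 73) since 33·31 = 1023 ≡ 1, so λ ≡ 55·31 ≡ 26.
  x = λ² - 21 - 21 = 676 - 42 ≡ 50; y = λ·(21 - 50) - 53 ≡ 69. → (50, 69)
3P: (50, 69) + (21, 53). λ = (53 - 69)/(21 - 50) ≡ 57/44 mod 73. 44⁻¹ ≡ 5 (mod 73), so λ ≡ 66.
  x = λ² - 50 - 21 = 4356 - 71 ≡ 51; y = λ·(50 - 51) - 69 ≡ 11. → (51, 11)
4P: (51, 11) + (21, 53). λ = (53 - 11)/(21 - 51) ≡ 42/43 mod 73. 43⁻¹ ≡ 17 (mod 73), so λ ≡ 57.
  x = λ² - 51 - 21 = 3249 - 72 ≡ 38; y = λ·(51 - 38) - 11 ≡ 0. → (38, 0)
5P: (38, 0) + (21, 53). λ = (53 - 0)/(21 - 38) ≡ 53/56 mod 73. 56⁻¹ ≡ 30 (mod 73), so λ ≡ 57.
  x = λ² - 38 - 21 = 3249 - 59 ≡ 51; y = λ·(38 - 51) - 0 ≡ 62. → (51, 62)
6P: (51, 62) + (21, 53). λ = (53 - 62)/(21 - 51) ≡ 64/43 mod 73. 43⁻¹ ≡ 17 (mod 73) since 43·17 = 731 ≡ 1, so λ ≡ 66.
  x = λ² - 51 - 21 = 4356 - 72 ≡ 50; y = λ·(51 - 50) - 62 ≡ 4. → (50, 4)
7P: (50, 4) + (21, 53). λ = (53 - 4)/(21 - 50) ≡ 49/44 mod 73. 44⁻¹ ≡ 5 (mod 73), so λ ≡ 26.
  x = λ² - 50 - 21 = 676 - 71 ≡ 21; y = λ·(50 - 21) - 4 ≡ 20. → (21, 20)
8P: (21, 20) + (21, 53): same x and y₁ ≡ -y₂, so the sum is 𝒪.
8P = 𝒪, so the order is 8.

8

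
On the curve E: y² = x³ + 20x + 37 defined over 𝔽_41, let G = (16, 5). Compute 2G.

tangent at (16, 5): λ = (3·16² + 20)/(2·5) ≡ 9/10. 10⁻¹ ≡ 37 (mod 41) since 10·37 = 370 ≡ 1, so λ ≡ 9·37 ≡ 5.
  x = λ² - 16 - 16 = 25 - 32 ≡ 34; y = λ·(16 - 34) - 5 ≡ 28. → (34, 28)

(34, 28)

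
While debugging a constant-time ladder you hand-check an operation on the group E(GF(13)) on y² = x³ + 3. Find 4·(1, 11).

Write G = (1, 11).
Double-and-add on 4 = (100)₂. Start with G = (1, 11) for the leading 1-bit.
double: tangent at (1, 11): λ = (3·1² + 0)/(2·11) ≡ 3/9. 9⁻¹ ≡ 3 (mod 13), so λ ≡ 3·3 ≡ 9.
  x = λ² - 1 - 1 = 81 - 2 ≡ 1; y = λ·(1 - 1) - 11 ≡ 2. → (1, 2)
double: tangent at (1, 2): λ = (3·1² + 0)/(2·2) ≡ 3/4. 4⁻¹ ≡ 10 (mod 13), so λ ≡ 3·10 ≡ 4.
  x = λ² - 1 - 1 = 16 - 2 ≡ 1; y = λ·(1 - 1) - 2 ≡ 11. → (1, 11)

(1, 11)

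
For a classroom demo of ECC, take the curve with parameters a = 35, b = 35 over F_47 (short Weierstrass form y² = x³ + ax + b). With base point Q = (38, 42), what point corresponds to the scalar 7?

(4, 45)

Repeated addition: build up to 7Q.
2Q: tangent at (38, 42): λ = (3·38² + 35)/(2·42) ≡ 43/37. 37⁻¹ ≡ 14 (mod 47) since 37·14 = 518 ≡ 1, so λ ≡ 43·14 ≡ 38.
  x = λ² - 38 - 38 = 1444 - 76 ≡ 5; y = λ·(38 - 5) - 42 ≡ 37. → (5, 37)
3Q: (5, 37) + (38, 42). λ = (42 - 37)/(38 - 5) ≡ 5/33 mod 47. 33⁻¹ ≡ 10 (mod 47), so λ ≡ 3.
  x = λ² - 5 - 38 = 9 - 43 ≡ 13; y = λ·(5 - 13) - 37 ≡ 33. → (13, 33)
4Q: (13, 33) + (38, 42). λ = (42 - 33)/(38 - 13) ≡ 9/25 mod 47. 25⁻¹ ≡ 32 (mod 47), so λ ≡ 6.
  x = λ² - 13 - 38 = 36 - 51 ≡ 32; y = λ·(13 - 32) - 33 ≡ 41. → (32, 41)
5Q: (32, 41) + (38, 42). λ = (42 - 41)/(38 - 32) ≡ 1/6 mod 47. 6⁻¹ ≡ 8 (mod 47), so λ ≡ 8.
  x = λ² - 32 - 38 = 64 - 70 ≡ 41; y = λ·(32 - 41) - 41 ≡ 28. → (41, 28)
6Q: (41, 28) + (38, 42). λ = (42 - 28)/(38 - 41) ≡ 14/44 mod 47. 44⁻¹ ≡ 31 (mod 47), so λ ≡ 11.
  x = λ² - 41 - 38 = 121 - 79 ≡ 42; y = λ·(41 - 42) - 28 ≡ 8. → (42, 8)
7Q: (42, 8) + (38, 42). λ = (42 - 8)/(38 - 42) ≡ 34/43 mod 47. 43⁻¹ ≡ 35 (mod 47) since 43·35 = 1505 ≡ 1, so λ ≡ 15.
  x = λ² - 42 - 38 = 225 - 80 ≡ 4; y = λ·(42 - 4) - 8 ≡ 45. → (4, 45)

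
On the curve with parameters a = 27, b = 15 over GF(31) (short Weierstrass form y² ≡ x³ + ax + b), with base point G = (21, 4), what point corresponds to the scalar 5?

(19, 28)

Double-and-add on 5 = (101)₂. Start with G = (21, 4) for the leading 1-bit.
double: tangent at (21, 4): λ = (3·21² + 27)/(2·4) ≡ 17/8. 8⁻¹ ≡ 4 (mod 31) since 8·4 = 32 ≡ 1, so λ ≡ 17·4 ≡ 6.
  x = λ² - 21 - 21 = 36 - 42 ≡ 25; y = λ·(21 - 25) - 4 ≡ 3. → (25, 3)
double: tangent at (25, 3): λ = (3·25² + 27)/(2·3) ≡ 11/6. 6⁻¹ ≡ 26 (mod 31) since 6·26 = 156 ≡ 1, so λ ≡ 11·26 ≡ 7.
  x = λ² - 25 - 25 = 49 - 50 ≡ 30; y = λ·(25 - 30) - 3 ≡ 24. → (30, 24)
add G: (30, 24) + (21, 4). λ = (4 - 24)/(21 - 30) ≡ 11/22 mod 31. 22⁻¹ ≡ 24 (mod 31), so λ ≡ 16.
  x = λ² - 30 - 21 = 256 - 51 ≡ 19; y = λ·(30 - 19) - 24 ≡ 28. → (19, 28)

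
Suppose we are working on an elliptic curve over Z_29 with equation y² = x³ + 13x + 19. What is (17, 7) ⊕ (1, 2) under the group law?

(6, 20)

(17, 7) + (1, 2). λ = (2 - 7)/(1 - 17) ≡ 24/13 mod 29. 13⁻¹ ≡ 9 (mod 29), so λ ≡ 13.
  x = λ² - 17 - 1 = 169 - 18 ≡ 6; y = λ·(17 - 6) - 7 ≡ 20. → (6, 20)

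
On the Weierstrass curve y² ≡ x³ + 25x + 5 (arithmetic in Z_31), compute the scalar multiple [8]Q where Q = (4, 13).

(29, 3)

Double-and-add on 8 = (1000)₂. Start with Q = (4, 13) for the leading 1-bit.
double: tangent at (4, 13): λ = (3·4² + 25)/(2·13) ≡ 11/26. 26⁻¹ ≡ 6 (mod 31), so λ ≡ 11·6 ≡ 4.
  x = λ² - 4 - 4 = 16 - 8 ≡ 8; y = λ·(4 - 8) - 13 ≡ 2. → (8, 2)
double: tangent at (8, 2): λ = (3·8² + 25)/(2·2) ≡ 0/4. 4⁻¹ ≡ 8 (mod 31), so λ ≡ 0·8 ≡ 0.
  x = λ² - 8 - 8 = 0 - 16 ≡ 15; y = λ·(8 - 15) - 2 ≡ 29. → (15, 29)
double: tangent at (15, 29): λ = (3·15² + 25)/(2·29) ≡ 18/27. 27⁻¹ ≡ 23 (mod 31), so λ ≡ 18·23 ≡ 11.
  x = λ² - 15 - 15 = 121 - 30 ≡ 29; y = λ·(15 - 29) - 29 ≡ 3. → (29, 3)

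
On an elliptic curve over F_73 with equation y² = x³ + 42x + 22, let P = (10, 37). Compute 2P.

(71, 52)

tangent at (10, 37): λ = (3·10² + 42)/(2·37) ≡ 50/1. 1⁻¹ ≡ 1 (mod 73), so λ ≡ 50·1 ≡ 50.
  x = λ² - 10 - 10 = 2500 - 20 ≡ 71; y = λ·(10 - 71) - 37 ≡ 52. → (71, 52)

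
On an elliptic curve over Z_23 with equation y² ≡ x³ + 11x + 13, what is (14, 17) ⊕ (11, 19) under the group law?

(14, 17) + (11, 19). λ = (19 - 17)/(11 - 14) ≡ 2/20 mod 23. 20⁻¹ ≡ 15 (mod 23) since 20·15 = 300 ≡ 1, so λ ≡ 7.
  x = λ² - 14 - 11 = 49 - 25 ≡ 1; y = λ·(14 - 1) - 17 ≡ 5. → (1, 5)

(1, 5)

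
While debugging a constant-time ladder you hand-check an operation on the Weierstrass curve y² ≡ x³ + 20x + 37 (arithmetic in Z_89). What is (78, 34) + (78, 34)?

tangent at (78, 34): λ = (3·78² + 20)/(2·34) ≡ 27/68. 68⁻¹ ≡ 72 (mod 89), so λ ≡ 27·72 ≡ 75.
  x = λ² - 78 - 78 = 5625 - 156 ≡ 40; y = λ·(78 - 40) - 34 ≡ 57. → (40, 57)

(40, 57)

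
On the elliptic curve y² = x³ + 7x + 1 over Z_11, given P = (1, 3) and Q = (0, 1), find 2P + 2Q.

First 2P:
Repeated addition: build up to 2P.
2P: tangent at (1, 3): λ = (3·1² + 7)/(2·3) ≡ 10/6. 6⁻¹ ≡ 2 (mod 11), so λ ≡ 10·2 ≡ 9.
  x = λ² - 1 - 1 = 81 - 2 ≡ 2; y = λ·(1 - 2) - 3 ≡ 10. → (2, 10)
2P = (2, 10).
Next 2Q:
Repeated addition: build up to 2Q.
2Q: tangent at (0, 1): λ = (3·0² + 7)/(2·1) ≡ 7/2. 2⁻¹ ≡ 6 (mod 11) since 2·6 = 12 ≡ 1, so λ ≡ 7·6 ≡ 9.
  x = λ² - 0 - 0 = 81 - 0 ≡ 4; y = λ·(0 - 4) - 1 ≡ 7. → (4, 7)
2Q = (4, 7).
Finally 2P + 2Q:
(2, 10) + (4, 7). λ = (7 - 10)/(4 - 2) ≡ 8/2 mod 11. 2⁻¹ ≡ 6 (mod 11), so λ ≡ 4.
  x = λ² - 2 - 4 = 16 - 6 ≡ 10; y = λ·(2 - 10) - 10 ≡ 2. → (10, 2)

(10, 2)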